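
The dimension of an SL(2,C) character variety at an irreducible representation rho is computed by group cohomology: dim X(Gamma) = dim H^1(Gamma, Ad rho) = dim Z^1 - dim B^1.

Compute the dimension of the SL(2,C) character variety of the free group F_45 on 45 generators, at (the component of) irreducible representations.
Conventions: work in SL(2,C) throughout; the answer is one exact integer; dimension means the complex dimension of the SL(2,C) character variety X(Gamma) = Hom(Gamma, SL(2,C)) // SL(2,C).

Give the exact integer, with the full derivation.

132

The free group F_45: 45 generators, no relators.
A cocycle picks one sl_2 vector per generator freely, giving dim Z^1 = 3*45 = 135.
At an irreducible rho the centralizer of the image in sl_2 is 0, so the coboundary map sl_2 -> Z^1 is injective: dim B^1 = 3.
dim X = dim H^1 = dim Z^1 - dim B^1 = 135 - 3 = 132.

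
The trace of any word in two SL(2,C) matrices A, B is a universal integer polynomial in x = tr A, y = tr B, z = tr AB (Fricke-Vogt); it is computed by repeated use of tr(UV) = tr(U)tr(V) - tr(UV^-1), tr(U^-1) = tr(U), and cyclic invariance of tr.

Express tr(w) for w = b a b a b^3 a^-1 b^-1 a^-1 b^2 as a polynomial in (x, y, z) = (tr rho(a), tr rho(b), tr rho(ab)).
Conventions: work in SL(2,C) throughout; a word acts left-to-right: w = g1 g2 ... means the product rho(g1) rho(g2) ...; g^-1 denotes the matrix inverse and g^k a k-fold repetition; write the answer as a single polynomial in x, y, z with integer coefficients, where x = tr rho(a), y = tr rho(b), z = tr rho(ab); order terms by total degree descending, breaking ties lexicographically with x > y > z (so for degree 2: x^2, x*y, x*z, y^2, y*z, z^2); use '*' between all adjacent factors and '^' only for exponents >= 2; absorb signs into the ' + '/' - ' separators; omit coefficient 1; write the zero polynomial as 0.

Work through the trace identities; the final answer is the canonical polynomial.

trace(a b a b) = trace(a b) * trace(a b) - trace(1)   [split at repeated a] = z^2 - 2
trace(a b a) = trace(a) * trace(b a) - trace(b) = x*z - y
and trace(a b a b^2) = trace(b) * trace(a b a b) - trace(a b a) = y*z^2 - x*z - y
trace(b a b a b^2) = trace(b) * trace(a b a b^2) - trace(a b a b) = y^2*z^2 - x*y*z - y^2 - z^2 + 2
and trace(b^2 a b a b^2) = trace(b) * trace(b a b a b^2) - trace(b a b a b) = y^3*z^2 - x*y^2*z - y^3 - 2*y*z^2 + x*z + 3*y
next, trace(b^3 a b a b^2) = trace(b) * trace(b^2 a b a b^2) - trace(b^2 a b a b) = y^4*z^2 - x*y^3*z - y^4 - 3*y^2*z^2 + 2*x*y*z + 4*y^2 + z^2 - 2
next, trace(b^3 a b a b^3) = trace(b) * trace(b^3 a b a b^2) - trace(b^3 a b a b) = y^5*z^2 - x*y^4*z - y^5 - 4*y^3*z^2 + 3*x*y^2*z + 5*y^3 + 3*y*z^2 - x*z - 5*y
trace(a b a b a b) = trace(a b) * trace(a b a b) - trace(a^-1 b^-1)   [split at repeated a] = z^3 - 3*z
trace(b a b) = trace(b) * trace(a b) - trace(a) = y*z - x
and trace(a b a b a) = trace(a) * trace(b a b a) - trace(b a b) = x*z^2 - y*z - x
trace(a b^2 a b a b) = trace(b) * trace(a b a b a b) - trace(a b a b a) = y*z^3 - x*z^2 - 2*y*z + x
next, trace(b^2 a b) = trace(b) * trace(b a b) - trace(b a) = y^2*z - x*y - z
and trace(a b^2 a b a) = trace(a) * trace(b^2 a b a) - trace(b^2 a b) = x*y*z^2 - x^2*z - y^2*z + z
trace(a b a b^2 a b^2) = trace(b) * trace(a b^2 a b a b) - trace(a b^2 a b a) = y^2*z^3 - 2*x*y*z^2 + x^2*z - y^2*z + x*y - z
next, trace(a b^3 a b a b^2) = trace(b) * trace(a b a b^2 a b^2) - trace(a b a b^2 a b) = y^3*z^3 - 2*x*y^2*z^2 + x^2*y*z - y^3*z - y*z^3 + x*y^2 + x*z^2 + y*z - x
next, trace(a b^3 a b a b) = trace(b) * trace(b a b a b a b) - trace(b a b a b a) = y^2*z^3 - x*y*z^2 - 2*y^2*z - z^3 + x*y + 3*z
and trace(b^3 a b a b^3 a) = trace(b) * trace(a b^3 a b a b^2) - trace(a b^3 a b a b) = y^4*z^3 - 2*x*y^3*z^2 + x^2*y^2*z - y^4*z - 2*y^2*z^3 + x*y^3 + 2*x*y*z^2 + 3*y^2*z + z^3 - 2*x*y - 3*z
and trace(a^-1 b^3 a b a b^3) = trace(b^3 a b a b^3) * trace(a) - trace(b^3 a b a b^3 a) = x*y^5*z^2 - x^2*y^4*z - y^4*z^3 - x*y^5 - 2*x*y^3*z^2 + 2*x^2*y^2*z + y^4*z + 2*y^2*z^3 + 4*x*y^3 + x*y*z^2 - x^2*z - 3*y^2*z - z^3 - 3*x*y + 3*z
trace(a^-1 b^3 a b a b^3 a^-1) = trace(a^-1 b^3 a b a b^3) * trace(a) - trace(a^-1 b^3 a b a b^3 a) = x^2*y^5*z^2 - x^3*y^4*z - x*y^4*z^3 - x^2*y^5 - 2*x^2*y^3*z^2 - y^5*z^2 + 2*x^3*y^2*z + 2*x*y^4*z + 2*x*y^2*z^3 + 4*x^2*y^3 + x^2*y*z^2 + y^5 + 4*y^3*z^2 - x^3*z - 6*x*y^2*z - x*z^3 - 3*x^2*y - 5*y^3 - 3*y*z^2 + 4*x*z + 5*y
trace(b^4 a b a b^3) = trace(b) * trace(b a b a b^5) - trace(b a b a b^4) = y^6*z^2 - x*y^5*z - y^6 - 5*y^4*z^2 + 4*x*y^3*z + 6*y^4 + 6*y^2*z^2 - 3*x*y*z - 9*y^2 - z^2 + 2
trace(a b^4 a b a b^2) = trace(b) * trace(b^2 a b a b^2 a b) - trace(b^2 a b a b^2 a) = y^4*z^3 - 2*x*y^3*z^2 + x^2*y^2*z - y^4*z - 2*y^2*z^3 + x*y^3 + 3*x*y*z^2 - x^2*z + 2*y^2*z - 2*x*y + z
next, trace(a b^4 a b a b) = trace(b) * trace(b^2 a b a b a b) - trace(b^2 a b a b a) = y^3*z^3 - x*y^2*z^2 - 2*y^3*z - 2*y*z^3 + x*y^2 + x*z^2 + 5*y*z - x
next, trace(b^4 a b a b^3 a) = trace(b) * trace(a b^4 a b a b^2) - trace(a b^4 a b a b) = y^5*z^3 - 2*x*y^4*z^2 + x^2*y^3*z - y^5*z - 3*y^3*z^3 + x*y^4 + 4*x*y^2*z^2 - x^2*y*z + 4*y^3*z + 2*y*z^3 - 3*x*y^2 - x*z^2 - 4*y*z + x
trace(b^3 a b a b^3 a^-1 b) = trace(b^4 a b a b^3) * trace(a) - trace(b^4 a b a b^3 a) = x*y^6*z^2 - x^2*y^5*z - y^5*z^3 - x*y^6 - 3*x*y^4*z^2 + 3*x^2*y^3*z + y^5*z + 3*y^3*z^3 + 5*x*y^4 + 2*x*y^2*z^2 - 2*x^2*y*z - 4*y^3*z - 2*y*z^3 - 6*x*y^2 + 4*y*z + x
next, trace(b a b^3 a b a b^3) = trace(b) * trace(a b^3 a b a b^3) - trace(a b^3 a b a b^2) = y^5*z^3 - 2*x*y^4*z^2 + x^2*y^3*z - y^5*z - 3*y^3*z^3 + x*y^4 + 4*x*y^2*z^2 - x^2*y*z + 4*y^3*z + 2*y*z^3 - 3*x*y^2 - x*z^2 - 4*y*z + x
trace(a b a b a b a b) = trace(a b a b a b) * trace(a b) - trace(b a b a)   [split at repeated a] = z^4 - 4*z^2 + 2
next, trace(a b a b a b a) = trace(a) * trace(b a b a b a) - trace(b a b a b) = x*z^3 - y*z^2 - 2*x*z + y
next, trace(a b a b^2 a b a b) = trace(b) * trace(a b a b a b a b) - trace(a b a b a b a) = y*z^4 - x*z^3 - 3*y*z^2 + 2*x*z + y
trace(a^2) = trace(a) * trace(a) - trace(1) = x^2 - 2
and trace(a b^2 a) = trace(b) * trace(a^2 b) - trace(a^2) = x*y*z - x^2 - y^2 + 2
trace(b a b^2 a b) = trace(b) * trace(a b^2 a b) - trace(a b^2 a) = y^2*z^2 - 2*x*y*z + x^2 - 2
next, trace(a b a b^2 a b a) = trace(a) * trace(b a b^2 a b a) - trace(b a b^2 a b) = x*y*z^3 - x^2*z^2 - y^2*z^2 + 2
trace(a b a b^2 a b a b^2) = trace(b) * trace(a b a b^2 a b a b) - trace(a b a b^2 a b a) = y^2*z^4 - 2*x*y*z^3 + x^2*z^2 - 2*y^2*z^2 + 2*x*y*z + y^2 - 2
next, trace(a b a b^3 a b a b^2) = trace(b) * trace(a b a b^2 a b a b^2) - trace(a b a b^2 a b a b) = y^3*z^4 - 2*x*y^2*z^3 + x^2*y*z^2 - 2*y^3*z^2 - y*z^4 + 2*x*y^2*z + x*z^3 + y^3 + 3*y*z^2 - 2*x*z - 3*y
next, trace(a b a b^3 a b a b) = trace(b) * trace(b a b a b a b a b) - trace(b a b a b a b a) = y^2*z^4 - x*y*z^3 - 3*y^2*z^2 - z^4 + 2*x*y*z + y^2 + 4*z^2 - 2
trace(b a b^3 a b a b^3 a) = trace(b) * trace(a b a b^3 a b a b^2) - trace(a b a b^3 a b a b) = y^4*z^4 - 2*x*y^3*z^3 + x^2*y^2*z^2 - 2*y^4*z^2 - 2*y^2*z^4 + 2*x*y^3*z + 2*x*y*z^3 + y^4 + 6*y^2*z^2 + z^4 - 4*x*y*z - 4*y^2 - 4*z^2 + 2
and trace(b^3 a b a b^3 a^-1 b a) = trace(b a b^3 a b a b^3) * trace(a) - trace(b a b^3 a b a b^3 a) = x*y^5*z^3 - 2*x^2*y^4*z^2 - y^4*z^4 + x^3*y^3*z - x*y^5*z - x*y^3*z^3 + x^2*y^4 + 3*x^2*y^2*z^2 + 2*y^4*z^2 + 2*y^2*z^4 - x^3*y*z + 2*x*y^3*z - 3*x^2*y^2 - x^2*z^2 - y^4 - 6*y^2*z^2 - z^4 + x^2 + 4*y^2 + 4*z^2 - 2
trace(a^-1 b^3 a b a b^3 a^-1 b) = trace(b^3 a b a b^3 a^-1 b) * trace(a) - trace(b^3 a b a b^3 a^-1 b a) = x^2*y^6*z^2 - x^3*y^5*z - 2*x*y^5*z^3 - x^2*y^6 - x^2*y^4*z^2 + y^4*z^4 + 2*x^3*y^3*z + 2*x*y^5*z + 4*x*y^3*z^3 + 4*x^2*y^4 - x^2*y^2*z^2 - 2*y^4*z^2 - 2*y^2*z^4 - x^3*y*z - 6*x*y^3*z - 2*x*y*z^3 - 3*x^2*y^2 + x^2*z^2 + y^4 + 6*y^2*z^2 + z^4 + 4*x*y*z - 4*y^2 - 4*z^2 + 2
next, trace(b a b a b^3 a^-1 b^-1 a^-1 b^2) = trace(a^-1 b^3 a b a b^3 a^-1) * trace(b) - trace(a^-1 b^3 a b a b^3 a^-1 b) = x*y^5*z^3 - x^2*y^4*z^2 - y^6*z^2 - y^4*z^4 - 2*x*y^3*z^3 + 2*x^2*y^2*z^2 + y^6 + 6*y^4*z^2 + 2*y^2*z^4 + x*y*z^3 - x^2*z^2 - 6*y^4 - 9*y^2*z^2 - z^4 + 9*y^2 + 4*z^2 - 2

x*y^5*z^3 - x^2*y^4*z^2 - y^6*z^2 - y^4*z^4 - 2*x*y^3*z^3 + 2*x^2*y^2*z^2 + y^6 + 6*y^4*z^2 + 2*y^2*z^4 + x*y*z^3 - x^2*z^2 - 6*y^4 - 9*y^2*z^2 - z^4 + 9*y^2 + 4*z^2 - 2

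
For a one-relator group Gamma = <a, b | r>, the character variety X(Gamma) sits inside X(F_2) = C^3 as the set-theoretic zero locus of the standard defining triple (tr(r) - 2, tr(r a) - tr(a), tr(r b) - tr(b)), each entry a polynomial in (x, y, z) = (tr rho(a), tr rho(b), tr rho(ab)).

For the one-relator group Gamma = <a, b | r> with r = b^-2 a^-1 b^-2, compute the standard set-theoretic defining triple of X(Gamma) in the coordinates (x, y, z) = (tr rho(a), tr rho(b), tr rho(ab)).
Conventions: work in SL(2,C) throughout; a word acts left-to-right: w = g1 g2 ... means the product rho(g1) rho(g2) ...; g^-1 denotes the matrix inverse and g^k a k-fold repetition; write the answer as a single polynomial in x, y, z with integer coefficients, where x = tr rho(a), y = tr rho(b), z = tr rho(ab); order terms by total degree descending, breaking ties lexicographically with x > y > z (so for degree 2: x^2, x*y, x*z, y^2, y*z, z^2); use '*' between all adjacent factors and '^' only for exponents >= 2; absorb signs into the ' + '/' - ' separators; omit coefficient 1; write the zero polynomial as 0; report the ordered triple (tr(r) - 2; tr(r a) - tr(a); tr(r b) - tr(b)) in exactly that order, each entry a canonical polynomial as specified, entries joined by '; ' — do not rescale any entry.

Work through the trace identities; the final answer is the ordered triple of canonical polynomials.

trace(b^-1) = trace(b) = y
trace(b^-2) = trace(b^-1) * trace(b) - trace(1)   [inverse elimination on b] = y^2 - 2
so trace(b^-3) = trace(b^-2) * trace(b) - trace(b^-1)   [inverse elimination on b] = y^3 - 3*y
so trace(b^-4) = trace(b^-3) * trace(b) - trace(b^-2)   [inverse elimination on b] = y^4 - 4*y^2 + 2
so trace(b^-1 a) = trace(a) * trace(b) - trace(a b)   [inverse elimination on b] = x*y - z
trace(a b^-2) = trace(b^-1 a) * trace(b) - trace(b^-1 a b)   [inverse elimination on b] = x*y^2 - y*z - x
reduce: trace(b^-1 a b^-2) = trace(a b^-2) * trace(b) - trace(a b^-1)   [inverse elimination on b] = x*y^3 - y^2*z - 2*x*y + z
so trace(b^-4 a) = trace(b^-1 a b^-2) * trace(b) - trace(b^-1 a b^-1)   [inverse elimination on b] = x*y^4 - y^3*z - 3*x*y^2 + 2*y*z + x
trace(b^-2 a^-1 b^-2) = trace(b^-4) * trace(a) - trace(b^-4 a)   [inverse elimination on a] = y^3*z - x*y^2 - 2*y*z + x
reduce: trace(a^2) = trace(a) * trace(a) - trace(1) = x^2 - 2
trace(a^2 b) = trace(a) * trace(b a) - trace(b) = x*z - y
reduce: trace(a b^-1 a) = trace(a^2) * trace(b) - trace(a^2 b) = x^2*y - x*z - y
trace(a b a b) = trace(a b) * trace(a b) - trace(1) = z^2 - 2
reduce: trace(a b^-1 a b) = trace(a b a) * trace(b) - trace(a b a b) = x*y*z - y^2 - z^2 + 2
so trace(a b^-1 a b^-1) = trace(a b^-1 a) * trace(b) - trace(a b^-1 a b) = x^2*y^2 - 2*x*y*z + z^2 - 2
trace(b^-1 a b^-2 a) = trace(a b^-1 a b^-1) * trace(b) - trace(a b^-1 a) = x^2*y^3 - 2*x*y^2*z - x^2*y + y*z^2 + x*z - y
trace(a b^-2 a) = trace(a^2 b^-1) * trace(b) - trace(a^2) = x^2*y^2 - x*y*z - x^2 - y^2 + 2
trace(b^-2 a b^-2 a) = trace(b^-1 a b^-2 a) * trace(b) - trace(b^-1 a b^-2 a b) = x^2*y^4 - 2*x*y^3*z - 2*x^2*y^2 + y^2*z^2 + 2*x*y*z + x^2 - 2
trace(b^-2 a^-1 b^-2 a) = trace(b^-2 a b^-2) * trace(a) - trace(b^-2 a b^-2 a) = x*y^3*z - x^2*y^2 - y^2*z^2 + 2
reduce: trace(b^-2 a^-1 b^-1) = trace(b^-3) * trace(a) - trace(b^-3 a)  (eliminate a^-1) = y^2*z - x*y - z
assemble the triple (trace(r) - 2; trace(r a) - x; trace(r b) - y)

y^3*z - x*y^2 - 2*y*z + x - 2; x*y^3*z - x^2*y^2 - y^2*z^2 - x + 2; y^2*z - x*y - y - z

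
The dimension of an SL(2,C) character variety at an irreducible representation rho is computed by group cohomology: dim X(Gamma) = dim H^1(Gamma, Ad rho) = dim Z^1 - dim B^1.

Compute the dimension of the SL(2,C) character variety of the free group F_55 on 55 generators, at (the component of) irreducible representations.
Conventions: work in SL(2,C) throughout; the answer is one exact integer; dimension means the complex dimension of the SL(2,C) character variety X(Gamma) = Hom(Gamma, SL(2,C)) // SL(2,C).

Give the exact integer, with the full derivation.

The free group F_55: 55 generators, no relators.
So Z^1 = (sl_2)^55 in full: dim Z^1 = 165.
Irreducibility makes the coboundary map sl_2 -> Z^1 injective (trivial centralizer), so dim B^1 = 3.
dim X = dim H^1 = dim Z^1 - dim B^1 = 165 - 3 = 162.

162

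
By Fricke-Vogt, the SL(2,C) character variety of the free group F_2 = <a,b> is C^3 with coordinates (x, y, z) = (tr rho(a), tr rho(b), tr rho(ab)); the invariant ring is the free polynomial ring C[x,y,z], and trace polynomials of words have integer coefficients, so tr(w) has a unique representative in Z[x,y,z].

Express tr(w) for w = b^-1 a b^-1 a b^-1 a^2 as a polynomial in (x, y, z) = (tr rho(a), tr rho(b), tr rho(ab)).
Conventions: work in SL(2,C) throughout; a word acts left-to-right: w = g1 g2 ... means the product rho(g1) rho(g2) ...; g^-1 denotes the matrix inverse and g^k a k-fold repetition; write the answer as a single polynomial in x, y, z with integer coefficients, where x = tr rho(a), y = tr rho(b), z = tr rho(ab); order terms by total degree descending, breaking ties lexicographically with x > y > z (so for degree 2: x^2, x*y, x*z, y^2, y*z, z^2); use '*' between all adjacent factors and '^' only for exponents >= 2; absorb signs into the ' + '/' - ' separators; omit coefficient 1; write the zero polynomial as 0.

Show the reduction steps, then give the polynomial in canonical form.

x^4*y^3 - 3*x^3*y^2*z - x^2*y^3 + 3*x^2*y*z^2 + 2*x*y^2*z - x*z^3 - 2*x^2*y - y*z^2 + 2*x*z + y

trace(a^2) = trace(a)*trace(a) - trace(1)   [square of a] = x^2 - 2
trace(a^3) = trace(a)*trace(a^2) - trace(a)   [square of a] = x^3 - 3*x
reduce: trace(a^4) = trace(a)*trace(a^3) - trace(a^2)   [square of a] = x^4 - 4*x^2 + 2
so trace(b a^2) = trace(a)*trace(b a) - trace(b)   [square of a] = x*z - y
reduce: trace(b a^3) = trace(a)*trace(b a^2) - trace(b a)   [square of a] = x^2*z - x*y - z
trace(a^4 b) = trace(a)*trace(b a^3) - trace(b a^2)   [square of a] = x^3*z - x^2*y - 2*x*z + y
trace(a b^-1 a^3) = trace(a^4)*trace(b) - trace(a^4 b)   [inverse elimination on b] = x^4*y - x^3*z - 3*x^2*y + 2*x*z + y
reduce: trace(b a b a) = trace(a b)*trace(a b) - trace(1)   [split at a repeated a] = z^2 - 2
reduce: trace(b a b) = trace(b)*trace(a b) - trace(a)   [square of b] = y*z - x
so trace(a b a b a) = trace(a)*trace(b a b a) - trace(b a b)   [square of a] = x*z^2 - y*z - x
trace(a^3 b a b) = trace(a)*trace(a b a b a) - trace(a b a b)   [square of a] = x^2*z^2 - x*y*z - x^2 - z^2 + 2
trace(a b^-1 a^3 b) = trace(a^3 b a)*trace(b) - trace(a^3 b a b)   [inverse elimination on b] = x^3*y*z - x^2*y^2 - x^2*z^2 - x*y*z + x^2 + y^2 + z^2 - 2
so trace(a^2 b^-1 a b^-1 a) = trace(a b^-1 a^3)*trace(b) - trace(a b^-1 a^3 b)   [inverse elimination on b] = x^4*y^2 - 2*x^3*y*z - 2*x^2*y^2 + x^2*z^2 + 3*x*y*z - x^2 - z^2 + 2
so trace(a b^-1 a b a^2) = trace(a b a^3)*trace(b) - trace(a b a^3 b)   [inverse elimination on b] = x^3*y*z - x^2*y^2 - x^2*z^2 - x*y*z + x^2 + y^2 + z^2 - 2
so trace(b a^2 b) = trace(b)*trace(a^2 b) - trace(a^2)   [square of b] = x*y*z - x^2 - y^2 + 2
reduce: trace(a b a^2 b a) = trace(a)*trace(b a^2 b a) - trace(b a^2 b)   [square of a] = x^2*z^2 - 2*x*y*z + y^2 - 2
trace(b a b a b a) = trace(a b)*trace(a b a b) - trace(a^-1 b^-1)   [split at a repeated a] = z^3 - 3*z
so trace(b a b a b) = trace(b)*trace(a b a b) - trace(a b a)   [square of b] = y*z^2 - x*z - y
trace(a b a^2 b a b) = trace(a)*trace(b a b a b a) - trace(b a b a b)   [square of a] = x*z^3 - y*z^2 - 2*x*z + y
trace(a b^-1 a b a^2 b) = trace(a b a^2 b a)*trace(b) - trace(a b a^2 b a b)   [inverse elimination on b] = x^2*y*z^2 - 2*x*y^2*z - x*z^3 + y^3 + y*z^2 + 2*x*z - 3*y
so trace(a^2 b^-1 a b^-1 a b) = trace(a b^-1 a b a^2)*trace(b) - trace(a b^-1 a b a^2 b)   [inverse elimination on b] = x^3*y^2*z - x^2*y^3 - 2*x^2*y*z^2 + x*y^2*z + x*z^3 + x^2*y - 2*x*z + y
trace(b^-1 a b^-1 a b^-1 a^2) = trace(a^2 b^-1 a b^-1 a)*trace(b) - trace(a^2 b^-1 a b^-1 a b)   [inverse elimination on b] = x^4*y^3 - 3*x^3*y^2*z - x^2*y^3 + 3*x^2*y*z^2 + 2*x*y^2*z - x*z^3 - 2*x^2*y - y*z^2 + 2*x*z + y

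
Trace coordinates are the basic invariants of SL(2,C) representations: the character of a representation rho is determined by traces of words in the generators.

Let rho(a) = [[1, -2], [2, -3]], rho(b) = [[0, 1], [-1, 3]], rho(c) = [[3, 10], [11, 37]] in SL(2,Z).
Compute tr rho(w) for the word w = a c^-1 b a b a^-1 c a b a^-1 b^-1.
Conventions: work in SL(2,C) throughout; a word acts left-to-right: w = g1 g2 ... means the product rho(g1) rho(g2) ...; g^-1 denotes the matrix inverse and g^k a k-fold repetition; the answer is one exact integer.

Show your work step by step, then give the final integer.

1163

rho(a) = [[1, -2], [2, -3]]
... * rho(c^-1) = [[37, -10], [-11, 3]]  ->  [[59, -16], [107, -29]]
... * rho(b) = [[0, 1], [-1, 3]]  ->  [[16, 11], [29, 20]]
... * rho(a) = [[1, -2], [2, -3]]  ->  [[38, -65], [69, -118]]
... * rho(b) = [[0, 1], [-1, 3]]  ->  [[65, -157], [118, -285]]
... * rho(a^-1) = [[-3, 2], [-2, 1]]  ->  [[119, -27], [216, -49]]
... * rho(c) = [[3, 10], [11, 37]]  ->  [[60, 191], [109, 347]]
... * rho(a) = [[1, -2], [2, -3]]  ->  [[442, -693], [803, -1259]]
... * rho(b) = [[0, 1], [-1, 3]]  ->  [[693, -1637], [1259, -2974]]
... * rho(a^-1) = [[-3, 2], [-2, 1]]  ->  [[1195, -251], [2171, -456]]
... * rho(b^-1) = [[3, -1], [1, 0]]  ->  [[3334, -1195], [6057, -2171]]
tr = 3334 + -2171 = 1163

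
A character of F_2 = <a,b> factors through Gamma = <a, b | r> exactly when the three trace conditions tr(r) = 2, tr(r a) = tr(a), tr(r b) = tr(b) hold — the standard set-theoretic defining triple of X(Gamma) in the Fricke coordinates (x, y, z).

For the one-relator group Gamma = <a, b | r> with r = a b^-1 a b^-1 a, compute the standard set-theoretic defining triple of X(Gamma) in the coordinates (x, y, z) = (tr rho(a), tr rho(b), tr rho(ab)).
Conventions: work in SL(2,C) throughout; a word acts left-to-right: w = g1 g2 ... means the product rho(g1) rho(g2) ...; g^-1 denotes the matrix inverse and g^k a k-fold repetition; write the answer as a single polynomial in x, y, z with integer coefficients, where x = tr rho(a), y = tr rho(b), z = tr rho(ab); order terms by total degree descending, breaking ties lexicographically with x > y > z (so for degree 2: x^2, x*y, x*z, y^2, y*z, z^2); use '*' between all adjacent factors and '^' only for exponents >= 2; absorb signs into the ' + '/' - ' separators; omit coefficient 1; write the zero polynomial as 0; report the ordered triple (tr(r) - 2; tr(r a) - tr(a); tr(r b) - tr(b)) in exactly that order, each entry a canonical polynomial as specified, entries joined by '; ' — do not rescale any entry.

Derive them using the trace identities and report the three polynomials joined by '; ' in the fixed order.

x^3*y^2 - 2*x^2*y*z - x*y^2 + x*z^2 + y*z - x - 2; x^4*y^2 - 2*x^3*y*z - 2*x^2*y^2 + x^2*z^2 + 3*x*y*z - x^2 - z^2 - x + 2; x^2*y^2*z - x*y^3 - 2*x*y*z^2 + y^2*z + z^3 + 2*x*y - y - 3*z

tr(a^2) = tr(a) tr(a) - tr(1)  (reduce the a square) = x^2 - 2
tr(a^3) = tr(a) tr(a^2) - tr(a)  (reduce the a square) = x^3 - 3*x
tr(a b a) = tr(a) tr(b a) - tr(b)  (reduce the a square) = x*z - y
tr(a^3 b) = tr(a) tr(a b a) - tr(a b)  (reduce the a square) = x^2*z - x*y - z
tr(a b^-1 a^2) = tr(a^3) tr(b) - tr(a^3 b)  (eliminate b^-1) = x^3*y - x^2*z - 2*x*y + z
tr(b a b a) = tr(a b) tr(a b) - tr(1)  (split on a) = z^2 - 2
tr(b a b) = tr(b) tr(a b) - tr(a)  (reduce the b square) = y*z - x
tr(a^2 b a b) = tr(a) tr(b a b a) - tr(b a b)  (reduce the a square) = x*z^2 - y*z - x
next, tr(a b^-1 a^2 b) = tr(a^2 b a) tr(b) - tr(a^2 b a b)  (eliminate b^-1) = x^2*y*z - x*y^2 - x*z^2 + x
tr(a b^-1 a b^-1 a) = tr(a b^-1 a^2) tr(b) - tr(a b^-1 a^2 b)  (eliminate b^-1) = x^3*y^2 - 2*x^2*y*z - x*y^2 + x*z^2 + y*z - x
and tr(a^4) = tr(a) tr(a^3) - tr(a^2) = x^4 - 4*x^2 + 2
tr(a^4 b) = tr(a) tr(b a^3) - tr(b a^2) = x^3*z - x^2*y - 2*x*z + y
tr(a b^-1 a^3) = tr(a^4) tr(b) - tr(a^4 b) = x^4*y - x^3*z - 3*x^2*y + 2*x*z + y
and tr(a^3 b a b) = tr(a) tr(b a b a^2) - tr(b a b a) = x^2*z^2 - x*y*z - x^2 - z^2 + 2
next, tr(a b^-1 a^3 b) = tr(a^3 b a) tr(b) - tr(a^3 b a b) = x^3*y*z - x^2*y^2 - x^2*z^2 - x*y*z + x^2 + y^2 + z^2 - 2
next, tr(a b^-1 a b^-1 a^2) = tr(a b^-1 a^3) tr(b) - tr(a b^-1 a^3 b) = x^4*y^2 - 2*x^3*y*z - 2*x^2*y^2 + x^2*z^2 + 3*x*y*z - x^2 - z^2 + 2
tr(a b^-1 a b a) = tr(a b a^2) tr(b) - tr(a b a^2 b) = x^2*y*z - x*y^2 - x*z^2 + x
tr(a b a b a b) = tr(b a) tr(b a b a) - tr(b^-1 a^-1)   [split at repeated b] = z^3 - 3*z
tr(a b^-1 a b a b) = tr(a b a b a) tr(b) - tr(a b a b a b) = x*y*z^2 - y^2*z - z^3 - x*y + 3*z
tr(a b^-1 a b^-1 a b) = tr(a b^-1 a b a) tr(b) - tr(a b^-1 a b a b) = x^2*y^2*z - x*y^3 - 2*x*y*z^2 + y^2*z + z^3 + 2*x*y - 3*z
assemble the triple (tr(r) - 2; tr(r a) - x; tr(r b) - y)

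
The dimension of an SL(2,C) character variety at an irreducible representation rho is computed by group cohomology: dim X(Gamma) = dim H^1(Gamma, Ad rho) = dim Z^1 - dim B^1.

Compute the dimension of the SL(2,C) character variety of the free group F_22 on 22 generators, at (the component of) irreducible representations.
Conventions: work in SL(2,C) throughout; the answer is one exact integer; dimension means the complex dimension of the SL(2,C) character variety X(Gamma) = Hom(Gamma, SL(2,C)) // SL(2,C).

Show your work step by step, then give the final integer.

Gamma = F_22 has 22 generators and no relators.
A cocycle picks one sl_2 vector per generator freely, giving dim Z^1 = 3*22 = 66.
Irreducibility makes the coboundary map sl_2 -> Z^1 injective (trivial centralizer), so dim B^1 = 3.
dim H^1 = 66 - 3 = 63, which is dim X.

63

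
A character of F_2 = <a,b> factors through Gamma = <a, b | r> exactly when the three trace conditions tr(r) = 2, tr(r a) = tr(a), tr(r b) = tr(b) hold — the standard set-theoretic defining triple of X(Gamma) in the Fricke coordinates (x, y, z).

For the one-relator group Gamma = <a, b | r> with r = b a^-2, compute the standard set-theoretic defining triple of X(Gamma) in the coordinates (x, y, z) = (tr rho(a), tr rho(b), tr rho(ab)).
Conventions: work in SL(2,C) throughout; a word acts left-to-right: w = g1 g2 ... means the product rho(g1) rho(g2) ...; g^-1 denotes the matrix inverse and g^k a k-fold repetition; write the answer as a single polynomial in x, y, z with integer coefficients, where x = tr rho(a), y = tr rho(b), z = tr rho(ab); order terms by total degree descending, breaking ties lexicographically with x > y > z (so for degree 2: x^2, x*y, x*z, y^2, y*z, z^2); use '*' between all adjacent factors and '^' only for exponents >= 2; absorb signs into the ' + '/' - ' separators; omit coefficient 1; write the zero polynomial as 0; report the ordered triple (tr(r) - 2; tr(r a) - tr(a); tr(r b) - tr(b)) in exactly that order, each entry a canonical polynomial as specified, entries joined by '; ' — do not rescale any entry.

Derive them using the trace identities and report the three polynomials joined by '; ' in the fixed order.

apply: tr(a^-1 b) = tr(b) tr(a) - tr(b a)   [inverse elimination on a] = x*y - z
apply: tr(b a^-2) = tr(a^-1 b) tr(a) - tr(a^-1 b a)   [inverse elimination on a] = x^2*y - x*z - y
tr(b^2) = tr(b) tr(b) - tr(1) = y^2 - 2
use: tr(b^2 a) = tr(b) tr(a b) - tr(a) = y*z - x
tr(a^-1 b^2) = tr(b^2) tr(a) - tr(b^2 a) = x*y^2 - y*z - x
tr(b a^-2 b) = tr(a^-1 b^2) tr(a) - tr(a^-1 b^2 a) = x^2*y^2 - x*y*z - x^2 - y^2 + 2
assemble the triple (tr(r) - 2; tr(r a) - x; tr(r b) - y)

x^2*y - x*z - y - 2; x*y - x - z; x^2*y^2 - x*y*z - x^2 - y^2 - y + 2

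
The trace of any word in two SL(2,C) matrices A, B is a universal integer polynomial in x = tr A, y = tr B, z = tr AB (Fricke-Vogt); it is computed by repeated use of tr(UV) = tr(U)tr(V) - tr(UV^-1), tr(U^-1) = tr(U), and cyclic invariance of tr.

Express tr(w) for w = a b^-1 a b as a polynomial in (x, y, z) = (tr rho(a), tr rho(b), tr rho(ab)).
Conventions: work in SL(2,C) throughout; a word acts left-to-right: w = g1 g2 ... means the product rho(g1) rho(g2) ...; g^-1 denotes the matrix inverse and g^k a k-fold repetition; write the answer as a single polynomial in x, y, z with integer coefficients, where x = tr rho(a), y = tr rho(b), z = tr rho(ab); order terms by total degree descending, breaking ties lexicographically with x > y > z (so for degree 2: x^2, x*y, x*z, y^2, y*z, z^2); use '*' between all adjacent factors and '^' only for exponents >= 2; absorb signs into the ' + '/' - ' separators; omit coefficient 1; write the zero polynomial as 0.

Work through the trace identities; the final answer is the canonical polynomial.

x*y*z - y^2 - z^2 + 2

so trace(a b a) = trace(a) trace(b a) - trace(b)  (reduce the a square) = x*z - y
trace(a b a b) = trace(a b) trace(a b) - trace(1)  (split on a) = z^2 - 2
trace(a b^-1 a b) = trace(a b a) trace(b) - trace(a b a b)  (eliminate b^-1) = x*y*z - y^2 - z^2 + 2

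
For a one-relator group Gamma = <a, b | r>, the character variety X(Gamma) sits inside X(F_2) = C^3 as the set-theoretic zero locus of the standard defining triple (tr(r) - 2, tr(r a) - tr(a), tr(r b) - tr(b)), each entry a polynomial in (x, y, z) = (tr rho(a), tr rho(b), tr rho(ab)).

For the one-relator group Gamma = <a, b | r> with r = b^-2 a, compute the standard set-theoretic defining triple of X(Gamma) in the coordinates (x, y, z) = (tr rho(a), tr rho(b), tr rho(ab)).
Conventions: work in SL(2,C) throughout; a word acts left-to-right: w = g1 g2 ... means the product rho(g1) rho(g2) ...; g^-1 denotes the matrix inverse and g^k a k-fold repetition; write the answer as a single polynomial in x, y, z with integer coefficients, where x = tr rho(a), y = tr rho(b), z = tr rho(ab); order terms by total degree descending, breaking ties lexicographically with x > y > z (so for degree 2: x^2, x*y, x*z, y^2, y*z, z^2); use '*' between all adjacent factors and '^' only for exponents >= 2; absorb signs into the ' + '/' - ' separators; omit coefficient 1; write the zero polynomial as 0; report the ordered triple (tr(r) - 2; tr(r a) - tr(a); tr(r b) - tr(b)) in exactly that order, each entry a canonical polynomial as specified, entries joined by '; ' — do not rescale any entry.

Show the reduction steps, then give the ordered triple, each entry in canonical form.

trace(a b^-1) = trace(a) trace(b) - trace(a b)  (eliminate b^-1) = x*y - z
trace(b^-2 a) = trace(a b^-1) trace(b) - trace(a)  (eliminate b^-1) = x*y^2 - y*z - x
trace(a^2) = trace(a) trace(a) - trace(1) = x^2 - 2
trace(a^2 b) = trace(a) trace(b a) - trace(b) = x*z - y
trace(b^-1 a^2) = trace(a^2) trace(b) - trace(a^2 b) = x^2*y - x*z - y
trace(b^-2 a^2) = trace(b^-1 a^2) trace(b) - trace(b^-1 a^2 b) = x^2*y^2 - x*y*z - x^2 - y^2 + 2
assemble the triple (trace(r) - 2; trace(r a) - x; trace(r b) - y)

x*y^2 - y*z - x - 2; x^2*y^2 - x*y*z - x^2 - y^2 - x + 2; x*y - y - z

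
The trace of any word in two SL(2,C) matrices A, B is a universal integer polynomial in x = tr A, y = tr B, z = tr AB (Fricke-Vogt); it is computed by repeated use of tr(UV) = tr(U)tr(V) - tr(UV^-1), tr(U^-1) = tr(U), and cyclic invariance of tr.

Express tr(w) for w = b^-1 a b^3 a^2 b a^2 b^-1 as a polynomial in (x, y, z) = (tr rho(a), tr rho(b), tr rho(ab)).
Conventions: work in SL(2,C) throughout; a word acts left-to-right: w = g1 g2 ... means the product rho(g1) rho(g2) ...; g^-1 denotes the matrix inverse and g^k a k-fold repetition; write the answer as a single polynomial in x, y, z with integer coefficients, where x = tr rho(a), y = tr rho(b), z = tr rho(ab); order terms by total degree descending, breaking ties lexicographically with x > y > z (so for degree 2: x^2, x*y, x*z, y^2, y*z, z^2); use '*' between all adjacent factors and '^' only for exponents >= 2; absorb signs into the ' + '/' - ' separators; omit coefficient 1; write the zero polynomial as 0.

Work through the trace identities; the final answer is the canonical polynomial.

x^3*y^4*z^2 - x^4*y^3*z - 2*x^2*y^5*z - x^2*y^3*z^3 + x^3*y^4 - x^3*y^2*z^2 + x*y^6 + x*y^4*z^2 + x^4*y*z + 6*x^2*y^3*z + x^2*y*z^3 - x^3*y^2 + x^3*z^2 - 5*x*y^4 - x*y^2*z^2 - 6*x^2*y*z + 5*x*y^2 - x*z^2 + y*z - x

and tr(b a b a) = tr(b a)*tr(b a) - tr(1)  (split on b) = z^2 - 2
and tr(b a b) = tr(b)*tr(a b) - tr(a)  (reduce the b square) = y*z - x
tr(a b a^2 b) = tr(a)*tr(b a b a) - tr(b a b)  (reduce the a square) = x*z^2 - y*z - x
tr(a b a) = tr(a)*tr(b a) - tr(b)  (reduce the a square) = x*z - y
and tr(a b a^2) = tr(a)*tr(a b a) - tr(a b)  (reduce the a square) = x^2*z - x*y - z
next, tr(b^2 a b a^2) = tr(b)*tr(a b a^2 b) - tr(a b a^2)  (reduce the b square) = x*y*z^2 - x^2*z - y^2*z + z
and tr(b^2 a b a) = tr(b)*tr(a b a b) - tr(a b a)  (reduce the b square) = y*z^2 - x*z - y
and tr(a b a^3 b^2) = tr(a)*tr(b^2 a b a^2) - tr(b^2 a b a)  (reduce the a square) = x^2*y*z^2 - x^3*z - x*y^2*z - y*z^2 + 2*x*z + y
tr(a b a^3 b) = tr(a)*tr(a b a b a) - tr(a b a b)  (reduce the a square) = x^2*z^2 - x*y*z - x^2 - z^2 + 2
tr(b a^3 b^3 a) = tr(b)*tr(a b a^3 b^2) - tr(a b a^3 b)  (reduce the b square) = x^2*y^2*z^2 - x^3*y*z - x*y^3*z - x^2*z^2 - y^2*z^2 + 3*x*y*z + x^2 + y^2 + z^2 - 2
next, tr(b^2) = tr(b)*tr(b) - tr(1)  (reduce the b square) = y^2 - 2
tr(a^2 b^2) = tr(a)*tr(b^2 a) - tr(b^2)  (reduce the a square) = x*y*z - x^2 - y^2 + 2
tr(b^3 a^2) = tr(b)*tr(a^2 b^2) - tr(a^2 b)  (reduce the b square) = x*y^2*z - x^2*y - y^3 - x*z + 3*y
tr(b^3 a) = tr(b)*tr(b a b) - tr(b a)  (reduce the b square) = y^2*z - x*y - z
and tr(b^2 a^3 b) = tr(a)*tr(b^3 a^2) - tr(b^3 a)  (reduce the a square) = x^2*y^2*z - x^3*y - x*y^3 - x^2*z - y^2*z + 4*x*y + z
next, tr(a^2) = tr(a)*tr(a) - tr(1)  (reduce the a square) = x^2 - 2
and tr(a^3) = tr(a)*tr(a^2) - tr(a)  (reduce the a square) = x^3 - 3*x
next, tr(b^2 a^3) = tr(b)*tr(a^3 b) - tr(a^3)  (reduce the b square) = x^2*y*z - x^3 - x*y^2 - y*z + 3*x
next, tr(b a^3 b^3) = tr(b)*tr(b^2 a^3 b) - tr(b^2 a^3)  (reduce the b square) = x^2*y^3*z - x^3*y^2 - x*y^4 - 2*x^2*y*z - y^3*z + x^3 + 5*x*y^2 + 2*y*z - 3*x
tr(a b^3 a^2 b a^2) = tr(a)*tr(b a^3 b^3 a) - tr(b a^3 b^3)  (reduce the a square) = x^3*y^2*z^2 - x^4*y*z - 2*x^2*y^3*z + x^3*y^2 - x^3*z^2 + x*y^4 - x*y^2*z^2 + 5*x^2*y*z + y^3*z - 4*x*y^2 + x*z^2 - 2*y*z + x
and tr(a b a b a b) = tr(a b)*tr(a b a b) - tr(a^-1 b^-1)  (split on a) = z^3 - 3*z
tr(b a b^2 a b a) = tr(b)*tr(a b a b a b) - tr(a b a b a)  (reduce the b square) = y*z^3 - x*z^2 - 2*y*z + x
tr(b a b^2 a b) = tr(b)*tr(a b^2 a b) - tr(a b^2 a)  (reduce the b square) = y^2*z^2 - 2*x*y*z + x^2 - 2
and tr(b a b a^2 b a b) = tr(a)*tr(b a b^2 a b a) - tr(b a b^2 a b)  (reduce the a square) = x*y*z^3 - x^2*z^2 - y^2*z^2 + 2
next, tr(b a b a^2 b a) = tr(a)*tr(b a b a b a) - tr(b a b a b)  (reduce the a square) = x*z^3 - y*z^2 - 2*x*z + y
and tr(b a^2 b a b^3 a) = tr(b)*tr(b a b a^2 b a b) - tr(b a b a^2 b a)  (reduce the b square) = x*y^2*z^3 - x^2*y*z^2 - y^3*z^2 - x*z^3 + y*z^2 + 2*x*z + y
tr(b a^2 b a b) = tr(b)*tr(a^2 b a b) - tr(a^2 b a)  (reduce the b square) = x*y*z^2 - x^2*z - y^2*z + z
next, tr(a^2 b a b^3) = tr(b)*tr(b a^2 b a b) - tr(b a^2 b a)  (reduce the b square) = x*y^2*z^2 - x^2*y*z - y^3*z - x*z^2 + 2*y*z + x
tr(b a^2 b a b^3) = tr(b)*tr(a^2 b a b^3) - tr(a^2 b a b^2)  (reduce the b square) = x*y^3*z^2 - x^2*y^2*z - y^4*z - 2*x*y*z^2 + x^2*z + 3*y^2*z + x*y - z
tr(a b^3 a^2 b a^2 b) = tr(a)*tr(b a^2 b a b^3 a) - tr(b a^2 b a b^3)  (reduce the a square) = x^2*y^2*z^3 - x^3*y*z^2 - 2*x*y^3*z^2 + x^2*y^2*z - x^2*z^3 + y^4*z + 3*x*y*z^2 + x^2*z - 3*y^2*z + z
tr(a b^3 a^2 b a^2 b^-1) = tr(a b^3 a^2 b a^2)*tr(b) - tr(a b^3 a^2 b a^2 b)  (eliminate b^-1) = x^3*y^3*z^2 - x^4*y^2*z - 2*x^2*y^4*z - x^2*y^2*z^3 + x^3*y^3 + x*y^5 + x*y^3*z^2 + 4*x^2*y^2*z + x^2*z^3 - 4*x*y^3 - 2*x*y*z^2 - x^2*z + y^2*z + x*y - z
and tr(b^-1 a b^3 a^2 b a^2 b^-1) = tr(a b^3 a^2 b a^2 b^-1)*tr(b) - tr(a b^3 a^2 b a^2)  (eliminate b^-1) = x^3*y^4*z^2 - x^4*y^3*z - 2*x^2*y^5*z - x^2*y^3*z^3 + x^3*y^4 - x^3*y^2*z^2 + x*y^6 + x*y^4*z^2 + x^4*y*z + 6*x^2*y^3*z + x^2*y*z^3 - x^3*y^2 + x^3*z^2 - 5*x*y^4 - x*y^2*z^2 - 6*x^2*y*z + 5*x*y^2 - x*z^2 + y*z - x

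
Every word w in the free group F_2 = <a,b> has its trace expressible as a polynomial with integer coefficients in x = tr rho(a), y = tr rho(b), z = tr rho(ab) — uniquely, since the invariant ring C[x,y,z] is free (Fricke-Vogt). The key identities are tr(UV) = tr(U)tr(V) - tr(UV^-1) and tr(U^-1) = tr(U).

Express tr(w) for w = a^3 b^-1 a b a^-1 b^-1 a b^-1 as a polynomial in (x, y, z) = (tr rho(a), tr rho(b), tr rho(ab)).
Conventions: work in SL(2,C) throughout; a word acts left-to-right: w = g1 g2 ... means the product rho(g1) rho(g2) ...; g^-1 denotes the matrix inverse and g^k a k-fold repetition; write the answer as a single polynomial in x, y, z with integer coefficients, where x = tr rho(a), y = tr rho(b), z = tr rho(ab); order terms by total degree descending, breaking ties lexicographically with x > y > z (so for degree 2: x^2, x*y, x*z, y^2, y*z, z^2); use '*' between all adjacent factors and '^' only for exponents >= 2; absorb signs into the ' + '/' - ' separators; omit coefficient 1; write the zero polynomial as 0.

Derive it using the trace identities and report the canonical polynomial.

-x^5*y^3*z + x^6*y^2 + x^4*y^4 + 3*x^4*y^2*z^2 - 2*x^5*y*z - 3*x^3*y*z^3 - 5*x^4*y^2 + x^4*z^2 - 2*x^2*y^4 - 4*x^2*y^2*z^2 + x^2*z^4 + 9*x^3*y*z + 3*x*y^3*z + 4*x*y*z^3 + 6*x^2*y^2 - 4*x^2*z^2 - y^2*z^2 - z^4 - 10*x*y*z + y^2 + 4*z^2 - 2

next, tr(a^2) = tr(a)*tr(a) - tr(1)  (reduce the a square) = x^2 - 2
and tr(a^3) = tr(a)*tr(a^2) - tr(a)  (reduce the a square) = x^3 - 3*x
and tr(a^4) = tr(a)*tr(a^3) - tr(a^2)  (reduce the a square) = x^4 - 4*x^2 + 2
tr(b a^2) = tr(a)*tr(b a) - tr(b)  (reduce the a square) = x*z - y
tr(a^2 b a) = tr(a)*tr(b a^2) - tr(b a)  (reduce the a square) = x^2*z - x*y - z
next, tr(a^4 b) = tr(a)*tr(a^2 b a) - tr(a^2 b)  (reduce the a square) = x^3*z - x^2*y - 2*x*z + y
and tr(a^3 b^-1 a) = tr(a^4)*tr(b) - tr(a^4 b)  (eliminate b^-1) = x^4*y - x^3*z - 3*x^2*y + 2*x*z + y
and tr(a^5 b) = tr(a)*tr(a^3 b a) - tr(a^3 b)  (reduce the a square) = x^4*z - x^3*y - 3*x^2*z + 2*x*y + z
tr(a^5) = tr(a)*tr(a^4) - tr(a^3)  (reduce the a square) = x^5 - 5*x^3 + 5*x
and tr(b a^5 b) = tr(b)*tr(a^5 b) - tr(a^5)  (reduce the b square) = x^4*y*z - x^5 - x^3*y^2 - 3*x^2*y*z + 5*x^3 + 2*x*y^2 + y*z - 5*x
and tr(b a b a) = tr(a b)*tr(a b) - tr(1)  (split on a) = z^2 - 2
tr(b a b) = tr(b)*tr(a b) - tr(a)  (reduce the b square) = y*z - x
tr(b a b a^2) = tr(a)*tr(b a b a) - tr(b a b)  (reduce the a square) = x*z^2 - y*z - x
tr(b a b a^3) = tr(a)*tr(b a b a^2) - tr(b a b a)  (reduce the a square) = x^2*z^2 - x*y*z - x^2 - z^2 + 2
tr(a b a b a^3) = tr(a)*tr(b a b a^3) - tr(b a b a^2)  (reduce the a square) = x^3*z^2 - x^2*y*z - x^3 - 2*x*z^2 + y*z + 3*x
tr(b a^5 b a) = tr(a)*tr(a b a b a^3) - tr(a b a b a^2)  (reduce the a square) = x^4*z^2 - x^3*y*z - x^4 - 3*x^2*z^2 + 2*x*y*z + 4*x^2 + z^2 - 2
next, tr(a^4 b a^-1 b a) = tr(b a^5 b)*tr(a) - tr(b a^5 b a)  (eliminate a^-1) = x^5*y*z - x^6 - x^4*y^2 - x^4*z^2 - 2*x^3*y*z + 6*x^4 + 2*x^2*y^2 + 3*x^2*z^2 - x*y*z - 9*x^2 - z^2 + 2
next, tr(a^2 b^2 a b a) = tr(b)*tr(a b a^3 b) - tr(a b a^3)  (reduce the b square) = x^2*y*z^2 - x^3*z - x*y^2*z - y*z^2 + 2*x*z + y
tr(b^2 a b a) = tr(b)*tr(a b a b) - tr(a b a)  (reduce the b square) = y*z^2 - x*z - y
tr(b^2 a b) = tr(b)*tr(a b^2) - tr(a b)  (reduce the b square) = y^2*z - x*y - z
next, tr(a^2 b^2 a b) = tr(a)*tr(b^2 a b a) - tr(b^2 a b)  (reduce the a square) = x*y*z^2 - x^2*z - y^2*z + z
tr(b a b a^4 b) = tr(a)*tr(a^2 b^2 a b a) - tr(a^2 b^2 a b)  (reduce the a square) = x^3*y*z^2 - x^4*z - x^2*y^2*z - 2*x*y*z^2 + 3*x^2*z + y^2*z + x*y - z
tr(b a b a b a) = tr(b a b a)*tr(b a) - tr(a b)  (split on b) = z^3 - 3*z
and tr(b a b a b a^2) = tr(a)*tr(b a b a b a) - tr(b a b a b)  (reduce the a square) = x*z^3 - y*z^2 - 2*x*z + y
tr(a^2 b a b a b a) = tr(a)*tr(b a b a b a^2) - tr(b a b a b a)  (reduce the a square) = x^2*z^3 - x*y*z^2 - 2*x^2*z - z^3 + x*y + 3*z
next, tr(b a b a^4 b a) = tr(a)*tr(a^2 b a b a b a) - tr(a^2 b a b a b)  (reduce the a square) = x^3*z^3 - x^2*y*z^2 - 2*x^3*z - 2*x*z^3 + x^2*y + y*z^2 + 5*x*z - y
tr(a^4 b a^-1 b a b) = tr(b a b a^4 b)*tr(a) - tr(b a b a^4 b a)  (eliminate a^-1) = x^4*y*z^2 - x^5*z - x^3*y^2*z - x^3*z^3 - x^2*y*z^2 + 5*x^3*z + x*y^2*z + 2*x*z^3 - y*z^2 - 6*x*z + y
tr(a b a^-1 b a b^-1 a^3) = tr(a^4 b a^-1 b a)*tr(b) - tr(a^4 b a^-1 b a b)  (eliminate b^-1) = x^5*y^2*z - x^6*y - x^4*y^3 - 2*x^4*y*z^2 + x^5*z - x^3*y^2*z + x^3*z^3 + 6*x^4*y + 2*x^2*y^3 + 4*x^2*y*z^2 - 5*x^3*z - 2*x*y^2*z - 2*x*z^3 - 9*x^2*y + 6*x*z + y
tr(a b a b^2 a) = tr(b)*tr(a^2 b a b) - tr(a^2 b a)  (reduce the b square) = x*y*z^2 - x^2*z - y^2*z + z
and tr(a^2 b a b^2 a) = tr(a)*tr(a b a b^2 a) - tr(a b a b^2)  (reduce the a square) = x^2*y*z^2 - x^3*z - x*y^2*z - y*z^2 + 2*x*z + y
next, tr(b a^4 b a b) = tr(a)*tr(a^2 b a b^2 a) - tr(a^2 b a b^2)  (reduce the a square) = x^3*y*z^2 - x^4*z - x^2*y^2*z - 2*x*y*z^2 + 3*x^2*z + y^2*z + x*y - z
and tr(a^3 b a b a^-1 b a) = tr(b a^4 b a b)*tr(a) - tr(b a^4 b a b a)  (eliminate a^-1) = x^4*y*z^2 - x^5*z - x^3*y^2*z - x^3*z^3 - x^2*y*z^2 + 5*x^3*z + x*y^2*z + 2*x*z^3 - y*z^2 - 6*x*z + y
tr(b^2) = tr(b)*tr(b) - tr(1)  (reduce the b square) = y^2 - 2
tr(b a^2 b) = tr(a)*tr(b^2 a) - tr(b^2)  (reduce the a square) = x*y*z - x^2 - y^2 + 2
and tr(a b a^2 b a) = tr(a)*tr(b a^2 b a) - tr(b a^2 b)  (reduce the a square) = x^2*z^2 - 2*x*y*z + y^2 - 2
next, tr(a b a b^2 a b a) = tr(b)*tr(a b a^2 b a b) - tr(a b a^2 b a)  (reduce the b square) = x*y*z^3 - x^2*z^2 - y^2*z^2 + 2
tr(a b a b^2 a b) = tr(b)*tr(a b a b a b) - tr(a b a b a)  (reduce the b square) = y*z^3 - x*z^2 - 2*y*z + x
next, tr(b a b a^3 b a b) = tr(a)*tr(a b a b^2 a b a) - tr(a b a b^2 a b)  (reduce the a square) = x^2*y*z^3 - x^3*z^2 - x*y^2*z^2 - y*z^3 + x*z^2 + 2*y*z + x
next, tr(b a b a b a b a) = tr(a b)*tr(a b a b a b) - tr(a^-1 b^-1 a^-1 b^-1)  (split on a) = z^4 - 4*z^2 + 2
and tr(b a b a b a b a^2) = tr(a)*tr(b a b a b a b a) - tr(b a b a b a b)  (reduce the a square) = x*z^4 - y*z^3 - 3*x*z^2 + 2*y*z + x
tr(b a b a^3 b a b a) = tr(a)*tr(b a b a b a b a^2) - tr(b a b a b a b a)  (reduce the a square) = x^2*z^4 - x*y*z^3 - 3*x^2*z^2 - z^4 + 2*x*y*z + x^2 + 4*z^2 - 2
tr(a^3 b a b a^-1 b a b) = tr(b a b a^3 b a b)*tr(a) - tr(b a b a^3 b a b a)  (eliminate a^-1) = x^3*y*z^3 - x^4*z^2 - x^2*y^2*z^2 - x^2*z^4 + 4*x^2*z^2 + z^4 - 4*z^2 + 2
and tr(a b a^-1 b a b^-1 a^3 b) = tr(a^3 b a b a^-1 b a)*tr(b) - tr(a^3 b a b a^-1 b a b)  (eliminate b^-1) = x^4*y^2*z^2 - x^5*y*z - x^3*y^3*z - 2*x^3*y*z^3 + x^4*z^2 + x^2*z^4 + 5*x^3*y*z + x*y^3*z + 2*x*y*z^3 - 4*x^2*z^2 - y^2*z^2 - z^4 - 6*x*y*z + y^2 + 4*z^2 - 2
tr(a b^-1 a^3 b^-1 a b a^-1 b) = tr(a b a^-1 b a b^-1 a^3)*tr(b) - tr(a b a^-1 b a b^-1 a^3 b)  (eliminate b^-1) = x^5*y^3*z - x^6*y^2 - x^4*y^4 - 3*x^4*y^2*z^2 + 2*x^5*y*z + 3*x^3*y*z^3 + 6*x^4*y^2 - x^4*z^2 + 2*x^2*y^4 + 4*x^2*y^2*z^2 - x^2*z^4 - 10*x^3*y*z - 3*x*y^3*z - 4*x*y*z^3 - 9*x^2*y^2 + 4*x^2*z^2 + y^2*z^2 + z^4 + 12*x*y*z - 4*z^2 + 2
and tr(a^3 b^-1 a b a^-1 b^-1 a b^-1) = tr(a b^-1 a^3 b^-1 a b a^-1)*tr(b) - tr(a b^-1 a^3 b^-1 a b a^-1 b)  (eliminate b^-1) = -x^5*y^3*z + x^6*y^2 + x^4*y^4 + 3*x^4*y^2*z^2 - 2*x^5*y*z - 3*x^3*y*z^3 - 5*x^4*y^2 + x^4*z^2 - 2*x^2*y^4 - 4*x^2*y^2*z^2 + x^2*z^4 + 9*x^3*y*z + 3*x*y^3*z + 4*x*y*z^3 + 6*x^2*y^2 - 4*x^2*z^2 - y^2*z^2 - z^4 - 10*x*y*z + y^2 + 4*z^2 - 2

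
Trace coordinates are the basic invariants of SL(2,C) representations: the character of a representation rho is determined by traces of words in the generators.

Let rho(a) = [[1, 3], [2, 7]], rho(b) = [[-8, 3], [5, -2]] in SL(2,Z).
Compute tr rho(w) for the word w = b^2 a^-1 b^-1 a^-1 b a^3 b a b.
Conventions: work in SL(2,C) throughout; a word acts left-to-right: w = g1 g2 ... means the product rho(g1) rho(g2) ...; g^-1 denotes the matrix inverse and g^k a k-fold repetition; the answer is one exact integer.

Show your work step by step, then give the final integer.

rho(b) = [[-8, 3], [5, -2]]
... * rho(b) = [[-8, 3], [5, -2]]  ->  [[79, -30], [-50, 19]]
... * rho(a^-1) = [[7, -3], [-2, 1]]  ->  [[613, -267], [-388, 169]]
... * rho(b^-1) = [[-2, -3], [-5, -8]]  ->  [[109, 297], [-69, -188]]
... * rho(a^-1) = [[7, -3], [-2, 1]]  ->  [[169, -30], [-107, 19]]
... * rho(b) = [[-8, 3], [5, -2]]  ->  [[-1502, 567], [951, -359]]
... * rho(a) = [[1, 3], [2, 7]]  ->  [[-368, -537], [233, 340]]
... * rho(a) = [[1, 3], [2, 7]]  ->  [[-1442, -4863], [913, 3079]]
... * rho(a) = [[1, 3], [2, 7]]  ->  [[-11168, -38367], [7071, 24292]]
... * rho(b) = [[-8, 3], [5, -2]]  ->  [[-102491, 43230], [64892, -27371]]
... * rho(a) = [[1, 3], [2, 7]]  ->  [[-16031, -4863], [10150, 3079]]
... * rho(b) = [[-8, 3], [5, -2]]  ->  [[103933, -38367], [-65805, 24292]]
tr = 103933 + 24292 = 128225

128225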